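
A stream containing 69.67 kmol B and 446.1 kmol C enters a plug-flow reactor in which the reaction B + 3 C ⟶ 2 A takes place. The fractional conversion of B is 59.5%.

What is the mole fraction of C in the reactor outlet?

B reacted = 0.595 × 69.67 = 41.45 kmol; ν_B = −1, so ξ = 41.45/1 = 41.45 kmol.
Outlet amounts (n = n₀ + ν ξ):
  B: 69.67 − 1(41.45) = 28.22
  C: 446.1 − 3(41.45) = 321.7
  A: 0 + 2(41.45) = 82.91
Total out = 432.9 kmol; y_C = 321.7 / 432.9 = 0.7433.

0.743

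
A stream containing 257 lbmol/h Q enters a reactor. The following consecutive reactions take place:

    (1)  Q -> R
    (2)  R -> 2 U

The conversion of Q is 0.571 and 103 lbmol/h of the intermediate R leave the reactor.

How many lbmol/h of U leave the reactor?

Conversion of Q: Q consumed = 1ξ₁ = 0.571 × 257 → ξ₁ = 146.7 lbmol/h.
R balance: n_R = 0 + 1ξ₁ − 1ξ₂ = 103 → ξ₂ = (1·146.7 − 103)/1 = 43.75 lbmol/h.
Outlet amounts (n = n₀ + Σ ν·ξ):
  Q: 257 − 1(146.7) = 110.3
  R: 0 + 1(146.7) − 1(43.75) = 103
  U: 0 + 2(43.75) = 87.49

87.5 lbmol/h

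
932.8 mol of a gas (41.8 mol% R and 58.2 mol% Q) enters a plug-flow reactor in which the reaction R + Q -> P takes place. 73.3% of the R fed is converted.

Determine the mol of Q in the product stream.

R reacted = 0.733 × 389.9 = 285.8 mol; ν_R = −1, so ξ = 285.8/1 = 285.8 mol.
Outlet amounts (n = n₀ + ν ξ):
  R: 389.9 − 1(285.8) = 104.1
  Q: 542.9 − 1(285.8) = 257.1
  P: 0 + 1(285.8) = 285.8

257 mol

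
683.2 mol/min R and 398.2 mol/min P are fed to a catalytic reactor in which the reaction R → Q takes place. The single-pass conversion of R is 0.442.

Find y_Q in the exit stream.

0.279

R reacted = 0.442 × 683.2 = 302 mol/min; ν_R = −1, so ξ = 302/1 = 302 mol/min.
Outlet amounts (n = n₀ + ν ξ):
  R: 683.2 − 1(302) = 381.2
  Q: 0 + 1(302) = 302
  P: 398.2 (inert)
Total out = 1081 mol/min; y_Q = 302 / 1081 = 0.2792.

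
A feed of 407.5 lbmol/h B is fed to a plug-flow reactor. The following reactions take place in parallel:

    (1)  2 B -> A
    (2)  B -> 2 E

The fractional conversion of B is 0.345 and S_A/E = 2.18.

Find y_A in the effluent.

Conversion of B: B consumed = 0.345 × 407.5 = 140.6 lbmol/h = 2ξ₁ + 1ξ₂.
Selectivity: 1ξ₁ / (2ξ₂) = 2.18 → ξ₁ = 4.36 ξ₂.
Substitute: (2·4.36 + 1) ξ₂ = 140.6 → ξ₂ = 14.46 lbmol/h, ξ₁ = 63.06 lbmol/h.
Outlet amounts (n = n₀ + Σ ν·ξ):
  B: 407.5 − 2(63.06) − 1(14.46) = 266.9
  A: 0 + 1(63.06) = 63.06
  E: 0 + 2(14.46) = 28.93
Total out = 358.9 lbmol/h; y_A = 63.06 / 358.9 = 0.1757.

0.176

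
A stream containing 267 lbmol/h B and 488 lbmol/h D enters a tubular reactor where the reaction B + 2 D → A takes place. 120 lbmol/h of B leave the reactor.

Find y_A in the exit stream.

For B: n = n₀ − 1ξ → 120 = 267 − 1ξ, giving ξ = 147 lbmol/h.
Outlet amounts (n = n₀ + ν ξ):
  B: 267 − 1(147) = 120
  D: 488 − 2(147) = 194
  A: 0 + 1(147) = 147
Total out = 461 lbmol/h; y_A = 147 / 461 = 0.3189.

0.319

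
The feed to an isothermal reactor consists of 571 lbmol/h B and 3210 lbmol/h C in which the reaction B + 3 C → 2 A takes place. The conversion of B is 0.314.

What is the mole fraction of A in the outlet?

B reacted = 0.314 × 571 = 179.3 lbmol/h; ν_B = −1, so ξ = 179.3/1 = 179.3 lbmol/h.
Outlet amounts (n = n₀ + ν ξ):
  B: 571 − 1(179.3) = 391.7
  C: 3210 − 3(179.3) = 2672
  A: 0 + 2(179.3) = 358.6
Total out = 3422 lbmol/h; y_A = 358.6 / 3422 = 0.1048.

0.105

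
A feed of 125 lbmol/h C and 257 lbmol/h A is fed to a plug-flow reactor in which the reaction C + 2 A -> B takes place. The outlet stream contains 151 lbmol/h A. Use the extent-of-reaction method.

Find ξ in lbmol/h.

ξ = 53 lbmol/h

For A: n = n₀ − 2ξ → 151 = 257 − 2ξ, giving ξ = 53 lbmol/h.
Outlet amounts (n = n₀ + ν ξ):
  C: 125 − 1(53) = 72
  A: 257 − 2(53) = 151
  B: 0 + 1(53) = 53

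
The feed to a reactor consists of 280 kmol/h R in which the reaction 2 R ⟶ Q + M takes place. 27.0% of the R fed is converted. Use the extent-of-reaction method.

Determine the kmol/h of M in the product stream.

37.8 kmol/h

R reacted = 0.27 × 280 = 75.6 kmol/h; ν_R = −2, so ξ = 75.6/2 = 37.8 kmol/h.
Outlet amounts (n = n₀ + ν ξ):
  R: 280 − 2(37.8) = 204.4
  Q: 0 + 1(37.8) = 37.8
  M: 0 + 1(37.8) = 37.8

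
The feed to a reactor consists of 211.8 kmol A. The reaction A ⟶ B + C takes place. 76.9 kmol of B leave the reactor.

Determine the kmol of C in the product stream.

76.9 kmol

For B: n = n₀ + 1ξ → 76.9 = 0 + 1ξ, giving ξ = 76.9 kmol.
Outlet amounts (n = n₀ + ν ξ):
  A: 211.8 − 1(76.9) = 134.9
  B: 0 + 1(76.9) = 76.9
  C: 0 + 1(76.9) = 76.9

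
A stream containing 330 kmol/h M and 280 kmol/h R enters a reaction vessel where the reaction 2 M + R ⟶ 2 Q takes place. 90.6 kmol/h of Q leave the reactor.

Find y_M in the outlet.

0.424

For Q: n = n₀ + 2ξ → 90.6 = 0 + 2ξ, giving ξ = 45.3 kmol/h.
Outlet amounts (n = n₀ + ν ξ):
  M: 330 − 2(45.3) = 239.4
  R: 280 − 1(45.3) = 234.7
  Q: 0 + 2(45.3) = 90.6
Total out = 564.7 kmol/h; y_M = 239.4 / 564.7 = 0.4239.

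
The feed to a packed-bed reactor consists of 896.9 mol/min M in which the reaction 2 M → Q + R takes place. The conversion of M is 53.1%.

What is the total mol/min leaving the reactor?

897 mol/min

M reacted = 0.531 × 896.9 = 476.3 mol/min; ν_M = −2, so ξ = 476.3/2 = 238.1 mol/min.
Outlet amounts (n = n₀ + ν ξ):
  M: 896.9 − 2(238.1) = 420.6
  Q: 0 + 1(238.1) = 238.1
  R: 0 + 1(238.1) = 238.1
Total out = 420.6 + 238.1 + 238.1 = 896.9 mol/min.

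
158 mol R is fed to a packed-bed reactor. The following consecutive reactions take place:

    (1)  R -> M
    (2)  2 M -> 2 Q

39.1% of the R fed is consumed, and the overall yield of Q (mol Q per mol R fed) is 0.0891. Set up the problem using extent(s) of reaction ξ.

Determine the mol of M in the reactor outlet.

47.7 mol

Conversion of R: R consumed = 1ξ₁ = 0.391 × 158 → ξ₁ = 61.78 mol.
Yield of Q: 2ξ₂ / 158 = 0.0891 → ξ₂ = 7.039 mol.
Outlet amounts (n = n₀ + Σ ν·ξ):
  R: 158 − 1(61.78) = 96.22
  M: 0 + 1(61.78) − 2(7.039) = 47.7
  Q: 0 + 2(7.039) = 14.08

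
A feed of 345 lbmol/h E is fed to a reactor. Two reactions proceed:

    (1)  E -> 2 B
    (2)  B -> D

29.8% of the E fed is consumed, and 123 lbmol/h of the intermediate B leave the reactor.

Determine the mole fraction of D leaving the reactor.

Conversion of E: E consumed = 1ξ₁ = 0.298 × 345 → ξ₁ = 102.8 lbmol/h.
B balance: n_B = 0 + 2ξ₁ − 1ξ₂ = 123 → ξ₂ = (2·102.8 − 123)/1 = 82.62 lbmol/h.
Outlet amounts (n = n₀ + Σ ν·ξ):
  E: 345 − 1(102.8) = 242.2
  B: 0 + 2(102.8) − 1(82.62) = 123
  D: 0 + 1(82.62) = 82.62
Total out = 447.8 lbmol/h; y_D = 82.62 / 447.8 = 0.1845.

0.184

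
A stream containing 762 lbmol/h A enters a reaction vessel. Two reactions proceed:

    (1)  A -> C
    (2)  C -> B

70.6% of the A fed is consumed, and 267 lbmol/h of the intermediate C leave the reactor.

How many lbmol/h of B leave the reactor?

271 lbmol/h

Conversion of A: A consumed = 1ξ₁ = 0.706 × 762 → ξ₁ = 538 lbmol/h.
C balance: n_C = 0 + 1ξ₁ − 1ξ₂ = 267 → ξ₂ = (1·538 − 267)/1 = 271 lbmol/h.
Outlet amounts (n = n₀ + Σ ν·ξ):
  A: 762 − 1(538) = 224
  C: 0 + 1(538) − 1(271) = 267
  B: 0 + 1(271) = 271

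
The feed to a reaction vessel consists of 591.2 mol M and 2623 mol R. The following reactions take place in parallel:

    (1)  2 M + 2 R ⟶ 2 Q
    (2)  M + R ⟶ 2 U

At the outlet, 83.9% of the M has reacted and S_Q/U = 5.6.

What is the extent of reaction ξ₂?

ξ₂ = 40.7 mol

Conversion of M: M consumed = 0.839 × 591.2 = 496 mol = 2ξ₁ + 1ξ₂.
Selectivity: 2ξ₁ / (2ξ₂) = 5.6 → ξ₁ = 5.6 ξ₂.
Substitute: (2·5.6 + 1) ξ₂ = 496 → ξ₂ = 40.66 mol, ξ₁ = 227.7 mol.
Outlet amounts (n = n₀ + Σ ν·ξ):
  M: 591.2 − 2(227.7) − 1(40.66) = 95.18
  R: 2623 − 2(227.7) − 1(40.66) = 2127
  Q: 0 + 2(227.7) = 455.4
  U: 0 + 2(40.66) = 81.31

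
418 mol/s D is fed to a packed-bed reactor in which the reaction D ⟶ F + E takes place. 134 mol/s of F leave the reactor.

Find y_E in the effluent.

For F: n = n₀ + 1ξ → 134 = 0 + 1ξ, giving ξ = 134 mol/s.
Outlet amounts (n = n₀ + ν ξ):
  D: 418 − 1(134) = 284
  F: 0 + 1(134) = 134
  E: 0 + 1(134) = 134
Total out = 552 mol/s; y_E = 134 / 552 = 0.2428.

0.243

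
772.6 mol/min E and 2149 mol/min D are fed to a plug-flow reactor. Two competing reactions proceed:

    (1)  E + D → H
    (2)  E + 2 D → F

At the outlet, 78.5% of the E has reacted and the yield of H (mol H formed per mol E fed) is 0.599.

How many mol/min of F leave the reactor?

144 mol/min

Yield of H: 1ξ₁ / 772.6 = 0.599 → ξ₁ = 462.8 mol/min.
Conversion of E: 1ξ₁ + 1ξ₂ = 0.785 × 772.6 = 606.5 → ξ₂ = 143.7 mol/min.
Outlet amounts (n = n₀ + Σ ν·ξ):
  E: 772.6 − 1(462.8) − 1(143.7) = 166.1
  D: 2149 − 1(462.8) − 2(143.7) = 1399
  H: 0 + 1(462.8) = 462.8
  F: 0 + 1(143.7) = 143.7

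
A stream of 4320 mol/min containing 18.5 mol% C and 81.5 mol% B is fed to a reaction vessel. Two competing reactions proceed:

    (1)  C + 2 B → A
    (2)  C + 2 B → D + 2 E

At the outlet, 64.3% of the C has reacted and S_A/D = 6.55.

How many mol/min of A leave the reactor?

446 mol/min

Conversion of C: C consumed = 0.643 × 799.2 = 513.9 mol/min = 1ξ₁ + 1ξ₂.
Selectivity: 1ξ₁ / (1ξ₂) = 6.55 → ξ₁ = 6.55 ξ₂.
Substitute: (1·6.55 + 1) ξ₂ = 513.9 → ξ₂ = 68.06 mol/min, ξ₁ = 445.8 mol/min.
Outlet amounts (n = n₀ + Σ ν·ξ):
  C: 799.2 − 1(445.8) − 1(68.06) = 285.3
  B: 3521 − 2(445.8) − 2(68.06) = 2493
  A: 0 + 1(445.8) = 445.8
  D: 0 + 1(68.06) = 68.06
  E: 0 + 2(68.06) = 136.1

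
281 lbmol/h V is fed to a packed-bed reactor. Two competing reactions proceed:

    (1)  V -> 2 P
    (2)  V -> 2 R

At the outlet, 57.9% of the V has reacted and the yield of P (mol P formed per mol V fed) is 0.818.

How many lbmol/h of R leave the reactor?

95.5 lbmol/h

Yield of P: 2ξ₁ / 281 = 0.818 → ξ₁ = 114.9 lbmol/h.
Conversion of V: 1ξ₁ + 1ξ₂ = 0.579 × 281 = 162.7 → ξ₂ = 47.77 lbmol/h.
Outlet amounts (n = n₀ + Σ ν·ξ):
  V: 281 − 1(114.9) − 1(47.77) = 118.3
  P: 0 + 2(114.9) = 229.9
  R: 0 + 2(47.77) = 95.54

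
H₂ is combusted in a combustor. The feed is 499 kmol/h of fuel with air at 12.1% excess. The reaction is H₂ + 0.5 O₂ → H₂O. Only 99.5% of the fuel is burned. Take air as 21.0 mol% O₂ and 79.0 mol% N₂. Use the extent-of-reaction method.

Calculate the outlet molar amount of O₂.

Stoichiometric O₂ = 0.5 × 499 = 249.5 kmol/h; O₂ fed = 249.5 × 1.121 = 279.7 kmol/h.
N₂ fed = 279.7 × 79/21 = 1052 kmol/h.
Fuel reacted = 0.995 × 499 → ξ = 496.5 kmol/h.
Outlet (n = n₀ + ν ξ):
  H₂: 499 − 1(496.5) = 2.495
  O₂: 279.7 − 0.5(496.5) = 31.44
  N₂: 1052 (inert)
  H₂O: 0 + 1(496.5) = 496.5

31.4 kmol/h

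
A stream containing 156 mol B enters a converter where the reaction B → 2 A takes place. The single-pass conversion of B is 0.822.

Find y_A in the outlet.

B reacted = 0.822 × 156 = 128.2 mol; ν_B = −1, so ξ = 128.2/1 = 128.2 mol.
Outlet amounts (n = n₀ + ν ξ):
  B: 156 − 1(128.2) = 27.77
  A: 0 + 2(128.2) = 256.5
Total out = 284.2 mol; y_A = 256.5 / 284.2 = 0.9023.

0.902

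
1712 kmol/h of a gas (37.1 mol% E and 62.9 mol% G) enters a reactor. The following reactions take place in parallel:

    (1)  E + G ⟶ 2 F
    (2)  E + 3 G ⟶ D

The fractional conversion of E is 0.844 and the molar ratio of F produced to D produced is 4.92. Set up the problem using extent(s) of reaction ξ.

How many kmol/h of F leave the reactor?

Conversion of E: E consumed = 0.844 × 635.2 = 536.1 kmol/h = 1ξ₁ + 1ξ₂.
Selectivity: 2ξ₁ / (1ξ₂) = 4.92 → ξ₁ = 2.46 ξ₂.
Substitute: (1·2.46 + 1) ξ₂ = 536.1 → ξ₂ = 154.9 kmol/h, ξ₁ = 381.1 kmol/h.
Outlet amounts (n = n₀ + Σ ν·ξ):
  E: 635.2 − 1(381.1) − 1(154.9) = 99.08
  G: 1077 − 1(381.1) − 3(154.9) = 230.9
  F: 0 + 2(381.1) = 762.3
  D: 0 + 1(154.9) = 154.9

762 kmol/h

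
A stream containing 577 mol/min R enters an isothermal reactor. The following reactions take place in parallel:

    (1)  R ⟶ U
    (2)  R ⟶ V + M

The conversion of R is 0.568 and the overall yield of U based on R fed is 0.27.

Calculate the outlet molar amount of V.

Yield of U: 1ξ₁ / 577 = 0.27 → ξ₁ = 155.8 mol/min.
Conversion of R: 1ξ₁ + 1ξ₂ = 0.568 × 577 = 327.7 → ξ₂ = 171.9 mol/min.
Outlet amounts (n = n₀ + Σ ν·ξ):
  R: 577 − 1(155.8) − 1(171.9) = 249.3
  U: 0 + 1(155.8) = 155.8
  V: 0 + 1(171.9) = 171.9
  M: 0 + 1(171.9) = 171.9

172 mol/min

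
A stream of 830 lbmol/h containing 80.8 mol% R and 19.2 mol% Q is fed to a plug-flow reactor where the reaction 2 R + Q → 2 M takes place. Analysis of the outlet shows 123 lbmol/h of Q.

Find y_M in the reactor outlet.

0.0916

For Q: n = n₀ − 1ξ → 123 = 159.4 − 1ξ, giving ξ = 36.36 lbmol/h.
Outlet amounts (n = n₀ + ν ξ):
  R: 670.6 − 2(36.36) = 597.9
  Q: 159.4 − 1(36.36) = 123
  M: 0 + 2(36.36) = 72.72
Total out = 793.6 lbmol/h; y_M = 72.72 / 793.6 = 0.09163.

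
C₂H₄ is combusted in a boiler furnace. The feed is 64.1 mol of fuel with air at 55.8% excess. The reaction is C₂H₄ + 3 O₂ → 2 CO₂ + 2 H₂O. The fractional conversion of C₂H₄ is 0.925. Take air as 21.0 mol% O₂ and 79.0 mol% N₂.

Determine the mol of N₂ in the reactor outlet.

1130 mol

Stoichiometric O₂ = 3 × 64.1 = 192.3 mol; O₂ fed = 192.3 × 1.558 = 299.6 mol.
N₂ fed = 299.6 × 79/21 = 1127 mol.
Fuel reacted = 0.925 × 64.1 → ξ = 59.29 mol.
Outlet (n = n₀ + ν ξ):
  C₂H₄: 64.1 − 1(59.29) = 4.807
  O₂: 299.6 − 3(59.29) = 121.7
  N₂: 1127 (inert)
  CO₂: 0 + 2(59.29) = 118.6
  H₂O: 0 + 2(59.29) = 118.6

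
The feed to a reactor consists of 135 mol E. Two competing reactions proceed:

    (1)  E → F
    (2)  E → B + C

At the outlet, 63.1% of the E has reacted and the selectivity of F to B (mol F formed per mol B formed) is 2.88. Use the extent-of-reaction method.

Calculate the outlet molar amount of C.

22 mol

Conversion of E: E consumed = 0.631 × 135 = 85.19 mol = 1ξ₁ + 1ξ₂.
Selectivity: 1ξ₁ / (1ξ₂) = 2.88 → ξ₁ = 2.88 ξ₂.
Substitute: (1·2.88 + 1) ξ₂ = 85.19 → ξ₂ = 21.95 mol, ξ₁ = 63.23 mol.
Outlet amounts (n = n₀ + Σ ν·ξ):
  E: 135 − 1(63.23) − 1(21.95) = 49.81
  F: 0 + 1(63.23) = 63.23
  B: 0 + 1(21.95) = 21.95
  C: 0 + 1(21.95) = 21.95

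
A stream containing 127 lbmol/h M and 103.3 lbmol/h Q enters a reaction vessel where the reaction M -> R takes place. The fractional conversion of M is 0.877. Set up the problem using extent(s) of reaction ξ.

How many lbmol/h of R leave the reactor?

111 lbmol/h

M reacted = 0.877 × 127 = 111.4 lbmol/h; ν_M = −1, so ξ = 111.4/1 = 111.4 lbmol/h.
Outlet amounts (n = n₀ + ν ξ):
  M: 127 − 1(111.4) = 15.62
  R: 0 + 1(111.4) = 111.4
  Q: 103.3 (inert)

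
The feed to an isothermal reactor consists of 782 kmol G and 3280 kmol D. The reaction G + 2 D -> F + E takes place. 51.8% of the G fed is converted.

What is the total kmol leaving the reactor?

3660 kmol

G reacted = 0.518 × 782 = 405.1 kmol; ν_G = −1, so ξ = 405.1/1 = 405.1 kmol.
Outlet amounts (n = n₀ + ν ξ):
  G: 782 − 1(405.1) = 376.9
  D: 3280 − 2(405.1) = 2470
  F: 0 + 1(405.1) = 405.1
  E: 0 + 1(405.1) = 405.1
Total out = 376.9 + 2470 + 405.1 + 405.1 = 3657 kmol.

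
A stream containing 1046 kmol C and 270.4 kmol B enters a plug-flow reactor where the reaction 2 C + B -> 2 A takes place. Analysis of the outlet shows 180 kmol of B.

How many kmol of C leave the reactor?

For B: n = n₀ − 1ξ → 180 = 270.4 − 1ξ, giving ξ = 90.4 kmol.
Outlet amounts (n = n₀ + ν ξ):
  C: 1046 − 2(90.4) = 865.2
  B: 270.4 − 1(90.4) = 180
  A: 0 + 2(90.4) = 180.8

865 kmol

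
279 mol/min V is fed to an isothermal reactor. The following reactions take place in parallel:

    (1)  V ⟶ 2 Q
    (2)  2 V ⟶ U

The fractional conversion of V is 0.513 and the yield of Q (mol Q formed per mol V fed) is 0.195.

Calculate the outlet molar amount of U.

Yield of Q: 2ξ₁ / 279 = 0.195 → ξ₁ = 27.2 mol/min.
Conversion of V: 1ξ₁ + 2ξ₂ = 0.513 × 279 = 143.1 → ξ₂ = 57.96 mol/min.
Outlet amounts (n = n₀ + Σ ν·ξ):
  V: 279 − 1(27.2) − 2(57.96) = 135.9
  Q: 0 + 2(27.2) = 54.41
  U: 0 + 1(57.96) = 57.96

58 mol/min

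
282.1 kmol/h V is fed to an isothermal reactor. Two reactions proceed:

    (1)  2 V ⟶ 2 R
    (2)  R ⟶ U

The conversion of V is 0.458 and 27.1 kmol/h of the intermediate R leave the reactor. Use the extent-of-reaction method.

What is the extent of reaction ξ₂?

Conversion of V: V consumed = 2ξ₁ = 0.458 × 282.1 → ξ₁ = 64.6 kmol/h.
R balance: n_R = 0 + 2ξ₁ − 1ξ₂ = 27.1 → ξ₂ = (2·64.6 − 27.1)/1 = 102.1 kmol/h.
Outlet amounts (n = n₀ + Σ ν·ξ):
  V: 282.1 − 2(64.6) = 152.9
  R: 0 + 2(64.6) − 1(102.1) = 27.1
  U: 0 + 1(102.1) = 102.1

ξ₂ = 102 kmol/h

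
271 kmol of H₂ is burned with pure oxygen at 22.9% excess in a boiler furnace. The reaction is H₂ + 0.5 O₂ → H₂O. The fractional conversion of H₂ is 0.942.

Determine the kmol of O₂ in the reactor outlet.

38.9 kmol

Stoichiometric O₂ = 0.5 × 271 = 135.5 kmol; O₂ fed = 135.5 × 1.229 = 166.5 kmol.
Fuel reacted = 0.942 × 271 → ξ = 255.3 kmol.
Outlet (n = n₀ + ν ξ):
  H₂: 271 − 1(255.3) = 15.72
  O₂: 166.5 − 0.5(255.3) = 38.89
  H₂O: 0 + 1(255.3) = 255.3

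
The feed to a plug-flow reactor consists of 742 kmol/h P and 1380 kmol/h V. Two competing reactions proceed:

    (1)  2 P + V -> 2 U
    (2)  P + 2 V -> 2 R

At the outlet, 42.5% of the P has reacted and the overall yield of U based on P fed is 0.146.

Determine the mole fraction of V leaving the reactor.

0.49

Yield of U: 2ξ₁ / 742 = 0.146 → ξ₁ = 54.17 kmol/h.
Conversion of P: 2ξ₁ + 1ξ₂ = 0.425 × 742 = 315.3 → ξ₂ = 207 kmol/h.
Outlet amounts (n = n₀ + Σ ν·ξ):
  P: 742 − 2(54.17) − 1(207) = 426.7
  V: 1380 − 1(54.17) − 2(207) = 911.8
  U: 0 + 2(54.17) = 108.3
  R: 0 + 2(207) = 414
Total out = 1861 kmol/h; y_V = 911.8 / 1861 = 0.49.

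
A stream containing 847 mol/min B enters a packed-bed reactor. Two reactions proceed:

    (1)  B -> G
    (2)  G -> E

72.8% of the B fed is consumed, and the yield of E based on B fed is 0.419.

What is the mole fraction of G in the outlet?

0.309

Conversion of B: B consumed = 1ξ₁ = 0.728 × 847 → ξ₁ = 616.6 mol/min.
Yield of E: 1ξ₂ / 847 = 0.419 → ξ₂ = 354.9 mol/min.
Outlet amounts (n = n₀ + Σ ν·ξ):
  B: 847 − 1(616.6) = 230.4
  G: 0 + 1(616.6) − 1(354.9) = 261.7
  E: 0 + 1(354.9) = 354.9
Total out = 847 mol/min; y_G = 261.7 / 847 = 0.309.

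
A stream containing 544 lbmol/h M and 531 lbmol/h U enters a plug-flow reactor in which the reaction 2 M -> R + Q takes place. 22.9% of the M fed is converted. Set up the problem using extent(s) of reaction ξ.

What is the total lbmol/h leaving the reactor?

M reacted = 0.229 × 544 = 124.6 lbmol/h; ν_M = −2, so ξ = 124.6/2 = 62.29 lbmol/h.
Outlet amounts (n = n₀ + ν ξ):
  M: 544 − 2(62.29) = 419.4
  R: 0 + 1(62.29) = 62.29
  Q: 0 + 1(62.29) = 62.29
  U: 531 (inert)
Total out = 419.4 + 62.29 + 62.29 + 531 = 1075 lbmol/h.

1080 lbmol/h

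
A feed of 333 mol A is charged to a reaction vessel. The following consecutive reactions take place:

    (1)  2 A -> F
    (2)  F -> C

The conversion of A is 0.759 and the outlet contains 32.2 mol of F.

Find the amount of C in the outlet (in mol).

94.2 mol

Conversion of A: A consumed = 2ξ₁ = 0.759 × 333 → ξ₁ = 126.4 mol.
F balance: n_F = 0 + 1ξ₁ − 1ξ₂ = 32.2 → ξ₂ = (1·126.4 − 32.2)/1 = 94.17 mol.
Outlet amounts (n = n₀ + Σ ν·ξ):
  A: 333 − 2(126.4) = 80.25
  F: 0 + 1(126.4) − 1(94.17) = 32.2
  C: 0 + 1(94.17) = 94.17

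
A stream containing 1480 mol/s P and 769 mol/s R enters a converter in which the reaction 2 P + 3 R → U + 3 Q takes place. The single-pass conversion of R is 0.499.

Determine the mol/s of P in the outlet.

1220 mol/s

R reacted = 0.499 × 769 = 383.7 mol/s; ν_R = −3, so ξ = 383.7/3 = 127.9 mol/s.
Outlet amounts (n = n₀ + ν ξ):
  P: 1480 − 2(127.9) = 1224
  R: 769 − 3(127.9) = 385.3
  U: 0 + 1(127.9) = 127.9
  Q: 0 + 3(127.9) = 383.7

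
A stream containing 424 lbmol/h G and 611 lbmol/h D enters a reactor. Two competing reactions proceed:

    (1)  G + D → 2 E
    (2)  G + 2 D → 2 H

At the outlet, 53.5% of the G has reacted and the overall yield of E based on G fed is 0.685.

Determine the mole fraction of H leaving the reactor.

0.171

Yield of E: 2ξ₁ / 424 = 0.685 → ξ₁ = 145.2 lbmol/h.
Conversion of G: 1ξ₁ + 1ξ₂ = 0.535 × 424 = 226.8 → ξ₂ = 81.62 lbmol/h.
Outlet amounts (n = n₀ + Σ ν·ξ):
  G: 424 − 1(145.2) − 1(81.62) = 197.2
  D: 611 − 1(145.2) − 2(81.62) = 302.5
  E: 0 + 2(145.2) = 290.4
  H: 0 + 2(81.62) = 163.2
Total out = 953.4 lbmol/h; y_H = 163.2 / 953.4 = 0.1712.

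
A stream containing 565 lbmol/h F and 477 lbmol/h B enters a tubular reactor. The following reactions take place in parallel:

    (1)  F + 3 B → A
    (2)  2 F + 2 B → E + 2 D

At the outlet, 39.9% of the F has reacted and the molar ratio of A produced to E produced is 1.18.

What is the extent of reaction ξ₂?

Conversion of F: F consumed = 0.399 × 565 = 225.4 lbmol/h = 1ξ₁ + 2ξ₂.
Selectivity: 1ξ₁ / (1ξ₂) = 1.18 → ξ₁ = 1.18 ξ₂.
Substitute: (1·1.18 + 2) ξ₂ = 225.4 → ξ₂ = 70.89 lbmol/h, ξ₁ = 83.65 lbmol/h.
Outlet amounts (n = n₀ + Σ ν·ξ):
  F: 565 − 1(83.65) − 2(70.89) = 339.6
  B: 477 − 3(83.65) − 2(70.89) = 84.26
  A: 0 + 1(83.65) = 83.65
  E: 0 + 1(70.89) = 70.89
  D: 0 + 2(70.89) = 141.8

ξ₂ = 70.9 lbmol/h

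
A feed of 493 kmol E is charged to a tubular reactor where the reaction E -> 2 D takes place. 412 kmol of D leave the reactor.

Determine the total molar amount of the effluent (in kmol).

For D: n = n₀ + 2ξ → 412 = 0 + 2ξ, giving ξ = 206 kmol.
Outlet amounts (n = n₀ + ν ξ):
  E: 493 − 1(206) = 287
  D: 0 + 2(206) = 412
Total out = 287 + 412 = 699 kmol.

699 kmol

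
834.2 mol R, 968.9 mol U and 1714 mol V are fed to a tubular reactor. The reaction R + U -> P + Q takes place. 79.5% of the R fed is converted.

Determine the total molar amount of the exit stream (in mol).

3520 mol

R reacted = 0.795 × 834.2 = 663.2 mol; ν_R = −1, so ξ = 663.2/1 = 663.2 mol.
Outlet amounts (n = n₀ + ν ξ):
  R: 834.2 − 1(663.2) = 171
  U: 968.9 − 1(663.2) = 305.7
  P: 0 + 1(663.2) = 663.2
  Q: 0 + 1(663.2) = 663.2
  V: 1714 (inert)
Total out = 171 + 305.7 + 663.2 + 663.2 + 1714 = 3517 mol.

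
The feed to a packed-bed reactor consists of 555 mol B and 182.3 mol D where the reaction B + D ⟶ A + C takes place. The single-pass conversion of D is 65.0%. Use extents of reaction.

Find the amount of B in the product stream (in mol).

D reacted = 0.65 × 182.3 = 118.5 mol; ν_D = −1, so ξ = 118.5/1 = 118.5 mol.
Outlet amounts (n = n₀ + ν ξ):
  B: 555 − 1(118.5) = 436.5
  D: 182.3 − 1(118.5) = 63.81
  A: 0 + 1(118.5) = 118.5
  C: 0 + 1(118.5) = 118.5

437 mol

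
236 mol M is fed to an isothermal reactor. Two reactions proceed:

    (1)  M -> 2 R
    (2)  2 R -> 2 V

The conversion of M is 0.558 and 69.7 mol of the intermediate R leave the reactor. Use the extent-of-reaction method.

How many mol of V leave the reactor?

Conversion of M: M consumed = 1ξ₁ = 0.558 × 236 → ξ₁ = 131.7 mol.
R balance: n_R = 0 + 2ξ₁ − 2ξ₂ = 69.7 → ξ₂ = (2·131.7 − 69.7)/2 = 96.84 mol.
Outlet amounts (n = n₀ + Σ ν·ξ):
  M: 236 − 1(131.7) = 104.3
  R: 0 + 2(131.7) − 2(96.84) = 69.7
  V: 0 + 2(96.84) = 193.7

194 mol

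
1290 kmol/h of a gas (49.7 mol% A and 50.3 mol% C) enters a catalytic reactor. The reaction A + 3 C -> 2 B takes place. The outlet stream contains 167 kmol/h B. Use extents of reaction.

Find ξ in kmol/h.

ξ = 83.5 kmol/h

For B: n = n₀ + 2ξ → 167 = 0 + 2ξ, giving ξ = 83.5 kmol/h.
Outlet amounts (n = n₀ + ν ξ):
  A: 641.1 − 1(83.5) = 557.6
  C: 648.9 − 3(83.5) = 398.4
  B: 0 + 2(83.5) = 167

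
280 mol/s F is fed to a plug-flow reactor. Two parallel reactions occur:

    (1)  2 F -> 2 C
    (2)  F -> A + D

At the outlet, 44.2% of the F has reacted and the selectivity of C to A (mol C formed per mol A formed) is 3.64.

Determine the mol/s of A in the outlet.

Conversion of F: F consumed = 0.442 × 280 = 123.8 mol/s = 2ξ₁ + 1ξ₂.
Selectivity: 2ξ₁ / (1ξ₂) = 3.64 → ξ₁ = 1.82 ξ₂.
Substitute: (2·1.82 + 1) ξ₂ = 123.8 → ξ₂ = 26.67 mol/s, ξ₁ = 48.54 mol/s.
Outlet amounts (n = n₀ + Σ ν·ξ):
  F: 280 − 2(48.54) − 1(26.67) = 156.2
  C: 0 + 2(48.54) = 97.09
  A: 0 + 1(26.67) = 26.67
  D: 0 + 1(26.67) = 26.67

26.7 mol/s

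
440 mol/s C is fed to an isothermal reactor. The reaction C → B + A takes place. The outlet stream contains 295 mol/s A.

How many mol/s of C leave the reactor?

145 mol/s

For A: n = n₀ + 1ξ → 295 = 0 + 1ξ, giving ξ = 295 mol/s.
Outlet amounts (n = n₀ + ν ξ):
  C: 440 − 1(295) = 145
  B: 0 + 1(295) = 295
  A: 0 + 1(295) = 295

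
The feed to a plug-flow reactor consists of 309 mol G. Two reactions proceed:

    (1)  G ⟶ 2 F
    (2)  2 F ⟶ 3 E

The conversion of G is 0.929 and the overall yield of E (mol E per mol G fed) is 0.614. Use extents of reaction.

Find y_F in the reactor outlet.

0.679

Conversion of G: G consumed = 1ξ₁ = 0.929 × 309 → ξ₁ = 287.1 mol.
Yield of E: 3ξ₂ / 309 = 0.614 → ξ₂ = 63.24 mol.
Outlet amounts (n = n₀ + Σ ν·ξ):
  G: 309 − 1(287.1) = 21.94
  F: 0 + 2(287.1) − 2(63.24) = 447.6
  E: 0 + 3(63.24) = 189.7
Total out = 659.3 mol; y_F = 447.6 / 659.3 = 0.679.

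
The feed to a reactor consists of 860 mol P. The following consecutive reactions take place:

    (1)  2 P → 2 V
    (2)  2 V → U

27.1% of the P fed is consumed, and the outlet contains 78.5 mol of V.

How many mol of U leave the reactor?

Conversion of P: P consumed = 2ξ₁ = 0.271 × 860 → ξ₁ = 116.5 mol.
V balance: n_V = 0 + 2ξ₁ − 2ξ₂ = 78.5 → ξ₂ = (2·116.5 − 78.5)/2 = 77.28 mol.
Outlet amounts (n = n₀ + Σ ν·ξ):
  P: 860 − 2(116.5) = 626.9
  V: 0 + 2(116.5) − 2(77.28) = 78.5
  U: 0 + 1(77.28) = 77.28

77.3 mol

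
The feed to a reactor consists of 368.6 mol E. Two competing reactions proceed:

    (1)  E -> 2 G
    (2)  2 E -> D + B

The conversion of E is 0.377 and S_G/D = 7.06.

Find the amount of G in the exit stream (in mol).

177 mol

Conversion of E: E consumed = 0.377 × 368.6 = 139 mol = 1ξ₁ + 2ξ₂.
Selectivity: 2ξ₁ / (1ξ₂) = 7.06 → ξ₁ = 3.53 ξ₂.
Substitute: (1·3.53 + 2) ξ₂ = 139 → ξ₂ = 25.13 mol, ξ₁ = 88.7 mol.
Outlet amounts (n = n₀ + Σ ν·ξ):
  E: 368.6 − 1(88.7) − 2(25.13) = 229.6
  G: 0 + 2(88.7) = 177.4
  D: 0 + 1(25.13) = 25.13
  B: 0 + 1(25.13) = 25.13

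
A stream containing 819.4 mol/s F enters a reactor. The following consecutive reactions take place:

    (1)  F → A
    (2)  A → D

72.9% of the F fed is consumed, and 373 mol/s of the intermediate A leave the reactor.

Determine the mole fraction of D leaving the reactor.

Conversion of F: F consumed = 1ξ₁ = 0.729 × 819.4 → ξ₁ = 597.3 mol/s.
A balance: n_A = 0 + 1ξ₁ − 1ξ₂ = 373 → ξ₂ = (1·597.3 − 373)/1 = 224.3 mol/s.
Outlet amounts (n = n₀ + Σ ν·ξ):
  F: 819.4 − 1(597.3) = 222.1
  A: 0 + 1(597.3) − 1(224.3) = 373
  D: 0 + 1(224.3) = 224.3
Total out = 819.4 mol/s; y_D = 224.3 / 819.4 = 0.2738.

0.274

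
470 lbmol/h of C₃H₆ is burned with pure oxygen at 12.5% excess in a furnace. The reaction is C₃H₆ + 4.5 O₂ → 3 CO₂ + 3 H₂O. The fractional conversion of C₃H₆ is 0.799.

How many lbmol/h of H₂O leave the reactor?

1130 lbmol/h

Stoichiometric O₂ = 4.5 × 470 = 2115 lbmol/h; O₂ fed = 2115 × 1.125 = 2379 lbmol/h.
Fuel reacted = 0.799 × 470 → ξ = 375.5 lbmol/h.
Outlet (n = n₀ + ν ξ):
  C₃H₆: 470 − 1(375.5) = 94.47
  O₂: 2379 − 4.5(375.5) = 689.5
  CO₂: 0 + 3(375.5) = 1127
  H₂O: 0 + 3(375.5) = 1127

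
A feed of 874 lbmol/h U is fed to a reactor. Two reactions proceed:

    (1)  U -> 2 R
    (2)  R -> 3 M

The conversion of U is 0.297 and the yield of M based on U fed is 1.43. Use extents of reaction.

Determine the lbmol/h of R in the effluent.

103 lbmol/h

Conversion of U: U consumed = 1ξ₁ = 0.297 × 874 → ξ₁ = 259.6 lbmol/h.
Yield of M: 3ξ₂ / 874 = 1.43 → ξ₂ = 416.6 lbmol/h.
Outlet amounts (n = n₀ + Σ ν·ξ):
  U: 874 − 1(259.6) = 614.4
  R: 0 + 2(259.6) − 1(416.6) = 102.5
  M: 0 + 3(416.6) = 1250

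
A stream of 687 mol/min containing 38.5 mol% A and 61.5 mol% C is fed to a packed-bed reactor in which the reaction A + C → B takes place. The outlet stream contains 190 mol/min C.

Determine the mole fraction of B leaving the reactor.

For C: n = n₀ − 1ξ → 190 = 422.5 − 1ξ, giving ξ = 232.5 mol/min.
Outlet amounts (n = n₀ + ν ξ):
  A: 264.5 − 1(232.5) = 31.99
  C: 422.5 − 1(232.5) = 190
  B: 0 + 1(232.5) = 232.5
Total out = 454.5 mol/min; y_B = 232.5 / 454.5 = 0.5116.

0.512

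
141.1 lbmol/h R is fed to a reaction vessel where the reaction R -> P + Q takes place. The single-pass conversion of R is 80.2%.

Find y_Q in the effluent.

R reacted = 0.802 × 141.1 = 113.2 lbmol/h; ν_R = −1, so ξ = 113.2/1 = 113.2 lbmol/h.
Outlet amounts (n = n₀ + ν ξ):
  R: 141.1 − 1(113.2) = 27.94
  P: 0 + 1(113.2) = 113.2
  Q: 0 + 1(113.2) = 113.2
Total out = 254.3 lbmol/h; y_Q = 113.2 / 254.3 = 0.4451.

0.445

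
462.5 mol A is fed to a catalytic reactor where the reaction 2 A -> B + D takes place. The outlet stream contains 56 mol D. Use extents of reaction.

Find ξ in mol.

ξ = 56 mol

For D: n = n₀ + 1ξ → 56 = 0 + 1ξ, giving ξ = 56 mol.
Outlet amounts (n = n₀ + ν ξ):
  A: 462.5 − 2(56) = 350.5
  B: 0 + 1(56) = 56
  D: 0 + 1(56) = 56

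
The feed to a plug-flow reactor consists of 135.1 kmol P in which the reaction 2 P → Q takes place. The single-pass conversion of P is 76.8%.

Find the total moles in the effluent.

P reacted = 0.768 × 135.1 = 103.8 kmol; ν_P = −2, so ξ = 103.8/2 = 51.88 kmol.
Outlet amounts (n = n₀ + ν ξ):
  P: 135.1 − 2(51.88) = 31.34
  Q: 0 + 1(51.88) = 51.88
Total out = 31.34 + 51.88 = 83.22 kmol.

83.2 kmol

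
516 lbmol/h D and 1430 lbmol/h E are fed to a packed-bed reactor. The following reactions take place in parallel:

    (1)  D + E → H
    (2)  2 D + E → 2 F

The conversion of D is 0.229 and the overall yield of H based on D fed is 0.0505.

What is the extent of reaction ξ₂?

ξ₂ = 46.1 lbmol/h

Yield of H: 1ξ₁ / 516 = 0.0505 → ξ₁ = 26.06 lbmol/h.
Conversion of D: 1ξ₁ + 2ξ₂ = 0.229 × 516 = 118.2 → ξ₂ = 46.05 lbmol/h.
Outlet amounts (n = n₀ + Σ ν·ξ):
  D: 516 − 1(26.06) − 2(46.05) = 397.8
  E: 1430 − 1(26.06) − 1(46.05) = 1358
  H: 0 + 1(26.06) = 26.06
  F: 0 + 2(46.05) = 92.11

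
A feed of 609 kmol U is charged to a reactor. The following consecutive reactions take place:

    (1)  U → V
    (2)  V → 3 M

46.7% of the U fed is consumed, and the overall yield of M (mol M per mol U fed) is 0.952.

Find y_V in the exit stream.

0.0916

Conversion of U: U consumed = 1ξ₁ = 0.467 × 609 → ξ₁ = 284.4 kmol.
Yield of M: 3ξ₂ / 609 = 0.952 → ξ₂ = 193.3 kmol.
Outlet amounts (n = n₀ + Σ ν·ξ):
  U: 609 − 1(284.4) = 324.6
  V: 0 + 1(284.4) − 1(193.3) = 91.15
  M: 0 + 3(193.3) = 579.8
Total out = 995.5 kmol; y_V = 91.15 / 995.5 = 0.09156.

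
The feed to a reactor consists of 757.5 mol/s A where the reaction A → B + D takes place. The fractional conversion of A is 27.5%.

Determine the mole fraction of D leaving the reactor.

0.216

A reacted = 0.275 × 757.5 = 208.3 mol/s; ν_A = −1, so ξ = 208.3/1 = 208.3 mol/s.
Outlet amounts (n = n₀ + ν ξ):
  A: 757.5 − 1(208.3) = 549.2
  B: 0 + 1(208.3) = 208.3
  D: 0 + 1(208.3) = 208.3
Total out = 965.8 mol/s; y_D = 208.3 / 965.8 = 0.2157.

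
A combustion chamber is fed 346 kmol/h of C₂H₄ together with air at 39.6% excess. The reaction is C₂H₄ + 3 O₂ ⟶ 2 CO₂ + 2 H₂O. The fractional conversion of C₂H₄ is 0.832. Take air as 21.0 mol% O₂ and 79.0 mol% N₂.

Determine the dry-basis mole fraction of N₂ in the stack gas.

Stoichiometric O₂ = 3 × 346 = 1038 kmol/h; O₂ fed = 1038 × 1.396 = 1449 kmol/h.
N₂ fed = 1449 × 79/21 = 5451 kmol/h.
Fuel reacted = 0.832 × 346 → ξ = 287.9 kmol/h.
Outlet (n = n₀ + ν ξ):
  C₂H₄: 346 − 1(287.9) = 58.13
  O₂: 1449 − 3(287.9) = 585.4
  N₂: 5451 (inert)
  CO₂: 0 + 2(287.9) = 575.7
  H₂O: 0 + 2(287.9) = 575.7
Dry total = 6670 kmol/h; y_N₂ (dry) = 5451 / 6670 = 0.8172.

0.817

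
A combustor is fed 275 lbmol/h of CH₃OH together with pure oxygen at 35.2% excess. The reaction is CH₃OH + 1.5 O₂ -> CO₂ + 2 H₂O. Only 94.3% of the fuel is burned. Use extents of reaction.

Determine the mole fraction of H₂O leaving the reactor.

Stoichiometric O₂ = 1.5 × 275 = 412.5 lbmol/h; O₂ fed = 412.5 × 1.352 = 557.7 lbmol/h.
Fuel reacted = 0.943 × 275 → ξ = 259.3 lbmol/h.
Outlet (n = n₀ + ν ξ):
  CH₃OH: 275 − 1(259.3) = 15.68
  O₂: 557.7 − 1.5(259.3) = 168.7
  CO₂: 0 + 1(259.3) = 259.3
  H₂O: 0 + 2(259.3) = 518.6
Total out = 962.4 lbmol/h; y_H₂O = 518.6 / 962.4 = 0.5389.

0.539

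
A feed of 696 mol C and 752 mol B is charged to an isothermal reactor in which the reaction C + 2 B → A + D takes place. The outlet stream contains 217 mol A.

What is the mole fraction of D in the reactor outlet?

For A: n = n₀ + 1ξ → 217 = 0 + 1ξ, giving ξ = 217 mol.
Outlet amounts (n = n₀ + ν ξ):
  C: 696 − 1(217) = 479
  B: 752 − 2(217) = 318
  A: 0 + 1(217) = 217
  D: 0 + 1(217) = 217
Total out = 1231 mol; y_D = 217 / 1231 = 0.1763.

0.176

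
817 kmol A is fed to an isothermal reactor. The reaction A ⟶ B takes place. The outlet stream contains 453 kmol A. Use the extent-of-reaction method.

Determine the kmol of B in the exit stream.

364 kmol

For A: n = n₀ − 1ξ → 453 = 817 − 1ξ, giving ξ = 364 kmol.
Outlet amounts (n = n₀ + ν ξ):
  A: 817 − 1(364) = 453
  B: 0 + 1(364) = 364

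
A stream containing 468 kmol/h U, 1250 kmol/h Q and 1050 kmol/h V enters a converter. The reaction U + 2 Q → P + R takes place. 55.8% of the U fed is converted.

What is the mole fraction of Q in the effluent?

0.29

U reacted = 0.558 × 468 = 261.1 kmol/h; ν_U = −1, so ξ = 261.1/1 = 261.1 kmol/h.
Outlet amounts (n = n₀ + ν ξ):
  U: 468 − 1(261.1) = 206.9
  Q: 1250 − 2(261.1) = 727.7
  P: 0 + 1(261.1) = 261.1
  R: 0 + 1(261.1) = 261.1
  V: 1050 (inert)
Total out = 2507 kmol/h; y_Q = 727.7 / 2507 = 0.2903.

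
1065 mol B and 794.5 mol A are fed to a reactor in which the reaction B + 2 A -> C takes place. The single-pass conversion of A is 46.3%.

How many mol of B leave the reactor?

881 mol

A reacted = 0.463 × 794.5 = 367.9 mol; ν_A = −2, so ξ = 367.9/2 = 183.9 mol.
Outlet amounts (n = n₀ + ν ξ):
  B: 1065 − 1(183.9) = 881.1
  A: 794.5 − 2(183.9) = 426.6
  C: 0 + 1(183.9) = 183.9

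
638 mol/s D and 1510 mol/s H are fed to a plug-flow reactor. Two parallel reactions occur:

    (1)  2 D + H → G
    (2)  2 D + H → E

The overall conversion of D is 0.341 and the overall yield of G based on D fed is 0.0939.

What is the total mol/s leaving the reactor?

Yield of G: 1ξ₁ / 638 = 0.0939 → ξ₁ = 59.91 mol/s.
Conversion of D: 2ξ₁ + 2ξ₂ = 0.341 × 638 = 217.6 → ξ₂ = 48.87 mol/s.
Outlet amounts (n = n₀ + Σ ν·ξ):
  D: 638 − 2(59.91) − 2(48.87) = 420.4
  H: 1510 − 1(59.91) − 1(48.87) = 1401
  G: 0 + 1(59.91) = 59.91
  E: 0 + 1(48.87) = 48.87
Total out = 420.4 + 1401 + 59.91 + 48.87 = 1930 mol/s.

1930 mol/s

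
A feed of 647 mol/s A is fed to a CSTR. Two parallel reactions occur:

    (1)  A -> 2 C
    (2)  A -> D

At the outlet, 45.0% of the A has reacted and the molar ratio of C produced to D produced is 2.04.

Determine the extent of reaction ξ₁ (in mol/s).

ξ₁ = 147 mol/s

Conversion of A: A consumed = 0.45 × 647 = 291.2 mol/s = 1ξ₁ + 1ξ₂.
Selectivity: 2ξ₁ / (1ξ₂) = 2.04 → ξ₁ = 1.02 ξ₂.
Substitute: (1·1.02 + 1) ξ₂ = 291.2 → ξ₂ = 144.1 mol/s, ξ₁ = 147 mol/s.
Outlet amounts (n = n₀ + Σ ν·ξ):
  A: 647 − 1(147) − 1(144.1) = 355.8
  C: 0 + 2(147) = 294
  D: 0 + 1(144.1) = 144.1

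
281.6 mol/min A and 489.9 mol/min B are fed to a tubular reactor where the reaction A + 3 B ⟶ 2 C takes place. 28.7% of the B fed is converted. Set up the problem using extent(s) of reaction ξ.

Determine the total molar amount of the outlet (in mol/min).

B reacted = 0.287 × 489.9 = 140.6 mol/min; ν_B = −3, so ξ = 140.6/3 = 46.87 mol/min.
Outlet amounts (n = n₀ + ν ξ):
  A: 281.6 − 1(46.87) = 234.7
  B: 489.9 − 3(46.87) = 349.3
  C: 0 + 2(46.87) = 93.73
Total out = 234.7 + 349.3 + 93.73 = 677.8 mol/min.

678 mol/min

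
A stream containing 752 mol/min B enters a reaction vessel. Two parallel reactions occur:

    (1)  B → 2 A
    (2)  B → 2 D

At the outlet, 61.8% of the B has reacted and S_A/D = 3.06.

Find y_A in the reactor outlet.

Conversion of B: B consumed = 0.618 × 752 = 464.7 mol/min = 1ξ₁ + 1ξ₂.
Selectivity: 2ξ₁ / (2ξ₂) = 3.06 → ξ₁ = 3.06 ξ₂.
Substitute: (1·3.06 + 1) ξ₂ = 464.7 → ξ₂ = 114.5 mol/min, ξ₁ = 350.3 mol/min.
Outlet amounts (n = n₀ + Σ ν·ξ):
  B: 752 − 1(350.3) − 1(114.5) = 287.3
  A: 0 + 2(350.3) = 700.5
  D: 0 + 2(114.5) = 228.9
Total out = 1217 mol/min; y_A = 700.5 / 1217 = 0.5758.

0.576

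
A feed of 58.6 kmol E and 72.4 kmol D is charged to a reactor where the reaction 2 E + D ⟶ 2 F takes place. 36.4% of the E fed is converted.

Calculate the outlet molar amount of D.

61.7 kmol

E reacted = 0.364 × 58.6 = 21.33 kmol; ν_E = −2, so ξ = 21.33/2 = 10.67 kmol.
Outlet amounts (n = n₀ + ν ξ):
  E: 58.6 − 2(10.67) = 37.27
  D: 72.4 − 1(10.67) = 61.73
  F: 0 + 2(10.67) = 21.33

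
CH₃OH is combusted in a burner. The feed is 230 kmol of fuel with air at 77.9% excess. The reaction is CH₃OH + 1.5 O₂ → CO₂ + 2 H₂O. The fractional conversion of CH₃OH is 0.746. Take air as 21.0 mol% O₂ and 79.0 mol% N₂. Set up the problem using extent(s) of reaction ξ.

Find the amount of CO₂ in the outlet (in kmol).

Stoichiometric O₂ = 1.5 × 230 = 345 kmol; O₂ fed = 345 × 1.779 = 613.8 kmol.
N₂ fed = 613.8 × 79/21 = 2309 kmol.
Fuel reacted = 0.746 × 230 → ξ = 171.6 kmol.
Outlet (n = n₀ + ν ξ):
  CH₃OH: 230 − 1(171.6) = 58.42
  O₂: 613.8 − 1.5(171.6) = 356.4
  N₂: 2309 (inert)
  CO₂: 0 + 1(171.6) = 171.6
  H₂O: 0 + 2(171.6) = 343.2

172 kmol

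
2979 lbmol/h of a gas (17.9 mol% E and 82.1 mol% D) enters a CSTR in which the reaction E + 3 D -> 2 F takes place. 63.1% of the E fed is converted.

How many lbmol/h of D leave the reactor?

E reacted = 0.631 × 533.2 = 336.5 lbmol/h; ν_E = −1, so ξ = 336.5/1 = 336.5 lbmol/h.
Outlet amounts (n = n₀ + ν ξ):
  E: 533.2 − 1(336.5) = 196.8
  D: 2446 − 3(336.5) = 1436
  F: 0 + 2(336.5) = 673

1440 lbmol/h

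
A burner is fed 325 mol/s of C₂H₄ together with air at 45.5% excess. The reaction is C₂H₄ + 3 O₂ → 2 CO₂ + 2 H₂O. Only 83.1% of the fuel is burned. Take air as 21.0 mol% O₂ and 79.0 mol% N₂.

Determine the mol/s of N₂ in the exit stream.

Stoichiometric O₂ = 3 × 325 = 975 mol/s; O₂ fed = 975 × 1.455 = 1419 mol/s.
N₂ fed = 1419 × 79/21 = 5337 mol/s.
Fuel reacted = 0.831 × 325 → ξ = 270.1 mol/s.
Outlet (n = n₀ + ν ξ):
  C₂H₄: 325 − 1(270.1) = 54.93
  O₂: 1419 − 3(270.1) = 608.4
  N₂: 5337 (inert)
  CO₂: 0 + 2(270.1) = 540.1
  H₂O: 0 + 2(270.1) = 540.1

5340 mol/s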